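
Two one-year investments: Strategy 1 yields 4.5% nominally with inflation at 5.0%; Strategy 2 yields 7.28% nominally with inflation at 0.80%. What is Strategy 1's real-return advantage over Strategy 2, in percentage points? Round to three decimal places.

-6.905

Strategy 1 real return: 1.045/1.050 − 1 = -0.4762%.
Strategy 2 real return: 1.0728/1.0080 − 1 = 6.4286%.
Difference: -0.4762 − 6.4286 = -6.9048 pp.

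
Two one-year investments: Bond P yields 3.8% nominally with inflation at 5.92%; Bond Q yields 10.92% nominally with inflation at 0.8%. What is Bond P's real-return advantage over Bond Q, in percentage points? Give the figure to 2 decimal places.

-12.04

Bond P real return: 1.038/1.0592 − 1 = -2.002%.
Bond Q real return: 1.1092/1.008 − 1 = 10.040%.
Difference: -2.002 − 10.040 = -12.042 pp.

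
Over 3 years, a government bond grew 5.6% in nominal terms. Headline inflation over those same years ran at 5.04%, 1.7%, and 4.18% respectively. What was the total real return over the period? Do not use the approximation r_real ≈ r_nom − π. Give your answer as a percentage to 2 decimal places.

Cumulative inflation factor: 1.0504 × 1.017 × 1.0418 ≈ 1.11291.
Nominal growth factor: 1.05600. Real growth factor = 1.05600 / 1.11291 ≈ 0.94886.
Total real return ≈ -5.1136%.

-5.11%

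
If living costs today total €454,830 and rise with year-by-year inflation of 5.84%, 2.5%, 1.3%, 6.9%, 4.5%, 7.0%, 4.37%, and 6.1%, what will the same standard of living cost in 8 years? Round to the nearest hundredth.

Cumulative price-level factor: 1.0584 × 1.025 × 1.013 × 1.069 × 1.045 × 1.070 × 1.0437 × 1.061 ≈ 1.4546281327.
The nominal amount required is €454,830 scaled up by that factor.

€661,608.51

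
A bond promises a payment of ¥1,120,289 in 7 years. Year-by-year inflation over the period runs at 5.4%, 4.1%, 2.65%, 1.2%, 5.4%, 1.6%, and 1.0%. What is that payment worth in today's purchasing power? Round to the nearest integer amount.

¥908,748

Price-level factor over 7 years: 1.054 × 1.041 × 1.0265 × 1.012 × 1.054 × 1.016 × 1.010 ≈ 1.2327826093.
Purchasing power today: ¥1,120,289 divided by that factor.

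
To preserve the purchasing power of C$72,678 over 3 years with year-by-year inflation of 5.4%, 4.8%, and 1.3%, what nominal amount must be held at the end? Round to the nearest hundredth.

Cumulative price-level factor: 1.054 × 1.048 × 1.013 = 1.118951696.
Multiplying C$72,678 by the price-level factor gives the future nominal sum.

C$81,323.17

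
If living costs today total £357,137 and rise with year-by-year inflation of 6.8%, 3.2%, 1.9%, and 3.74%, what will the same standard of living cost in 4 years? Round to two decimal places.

Cumulative price-level factor: 1.068 × 1.032 × 1.019 × 1.0374 ≈ 1.1651219327.
The nominal amount required is £357,137 scaled up by that factor.

£416,108.15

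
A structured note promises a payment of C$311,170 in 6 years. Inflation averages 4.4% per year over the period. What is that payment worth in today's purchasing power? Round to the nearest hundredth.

Price-level factor over 6 years: (1 + 4.4%)^6 ≈ 1.2948008982.
Purchasing power today: C$311,170 divided by that factor.

C$240,322.66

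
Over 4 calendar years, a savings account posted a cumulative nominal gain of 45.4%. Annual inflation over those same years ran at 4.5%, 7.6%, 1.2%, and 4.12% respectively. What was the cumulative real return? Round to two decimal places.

Cumulative inflation factor: 1.045 × 1.076 × 1.012 × 1.0412 ≈ 1.18480.
Nominal growth factor: 1.45400. Real growth factor = 1.45400 / 1.18480 ≈ 1.22722.
Total real return ≈ 22.7216%.

22.72%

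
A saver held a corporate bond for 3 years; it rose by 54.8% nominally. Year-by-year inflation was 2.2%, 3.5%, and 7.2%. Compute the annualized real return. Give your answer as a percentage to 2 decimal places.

Cumulative inflation factor: 1.022 × 1.035 × 1.072 ≈ 1.13393.
Nominal growth factor: 1.54800. Real growth factor = 1.54800 / 1.13393 ≈ 1.36516.
Annualized: 1.36516^(1/3) − 1 ≈ 0.10933.

10.93%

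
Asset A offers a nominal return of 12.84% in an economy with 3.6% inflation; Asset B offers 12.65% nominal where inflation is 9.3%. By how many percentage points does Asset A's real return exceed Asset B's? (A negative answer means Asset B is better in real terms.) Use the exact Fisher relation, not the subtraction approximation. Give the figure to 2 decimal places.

5.85

Asset A real return: 1.1284/1.036 − 1 = 8.919%.
Asset B real return: 1.1265/1.093 − 1 = 3.065%.
Difference: 8.919 − 3.065 = 5.854 pp.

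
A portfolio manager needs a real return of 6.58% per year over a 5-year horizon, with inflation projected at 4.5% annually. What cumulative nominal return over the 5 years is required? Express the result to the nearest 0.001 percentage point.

71.380%

Required annual nominal rate: (1+6.58%)(1+4.5%) − 1 = 11.3761%.
Cumulative over 5 years: (1 + 0.113761)^5 − 1 ≈ 0.71380.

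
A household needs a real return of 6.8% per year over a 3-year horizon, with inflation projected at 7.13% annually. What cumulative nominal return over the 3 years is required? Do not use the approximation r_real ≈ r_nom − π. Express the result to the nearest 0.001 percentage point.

49.778%

Required annual nominal rate: (1+6.8%)(1+7.13%) − 1 = 14.41484%.
Cumulative over 3 years: (1 + 0.1441484)^3 − 1 ≈ 0.49778.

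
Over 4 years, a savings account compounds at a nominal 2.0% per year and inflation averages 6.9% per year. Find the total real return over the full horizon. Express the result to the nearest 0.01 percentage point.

The annual real rate is (1+2.0%)/(1+6.9%) − 1 = -4.5837%.
Compounded over 4 years: (1 + -0.045837)^4 − 1 ≈ -0.17112.

-17.11%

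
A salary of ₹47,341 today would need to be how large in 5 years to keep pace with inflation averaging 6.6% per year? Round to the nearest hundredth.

Cumulative price-level factor: (1+6.6%)^5 ≈ 1.3765310860.
Multiplying ₹47,341 by the price-level factor gives the future nominal sum.

₹65,166.36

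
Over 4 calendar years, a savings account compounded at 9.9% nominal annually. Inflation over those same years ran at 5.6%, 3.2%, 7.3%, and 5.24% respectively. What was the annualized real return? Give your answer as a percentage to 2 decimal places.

Cumulative inflation factor: 1.056 × 1.032 × 1.073 × 1.0524 ≈ 1.23062.
Nominal growth factor: 1.45878. Real growth factor = 1.45878 / 1.23062 ≈ 1.18540.
Annualized: 1.18540^(1/4) − 1 ≈ 0.04344.

4.34%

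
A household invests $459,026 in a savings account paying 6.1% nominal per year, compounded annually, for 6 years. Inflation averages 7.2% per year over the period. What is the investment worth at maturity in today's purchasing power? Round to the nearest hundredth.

$431,480.21

Nominal value at maturity: $459,026 × (1 + 6.1%)^6 ≈ $654,831.54.
Price-level factor over 6 years: (1 + 7.2%)^6 ≈ 1.5176398167.
The maturity value deflated by that factor is the answer in today's purchasing power.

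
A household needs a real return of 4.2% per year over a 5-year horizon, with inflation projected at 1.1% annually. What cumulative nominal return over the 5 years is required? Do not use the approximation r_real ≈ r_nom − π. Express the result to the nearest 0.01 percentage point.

Required annual nominal rate: (1+4.2%)(1+1.1%) − 1 = 5.3462%.
Cumulative over 5 years: (1 + 0.053462)^5 − 1 ≈ 0.29746.

29.75%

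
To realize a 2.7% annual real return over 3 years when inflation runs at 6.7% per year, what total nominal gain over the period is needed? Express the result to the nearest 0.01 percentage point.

31.58%

Required annual nominal rate: (1+2.7%)(1+6.7%) − 1 = 9.5809%.
Cumulative over 3 years: (1 + 0.095809)^3 − 1 ≈ 0.31584.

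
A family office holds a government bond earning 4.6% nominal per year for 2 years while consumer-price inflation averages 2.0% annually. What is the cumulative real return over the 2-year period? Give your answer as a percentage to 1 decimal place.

The annual real rate is (1+4.6%)/(1+2.0%) − 1 = 2.5490%.
Compounded over 2 years: (1 + 0.025490)^2 − 1 ≈ 0.05163.

5.2%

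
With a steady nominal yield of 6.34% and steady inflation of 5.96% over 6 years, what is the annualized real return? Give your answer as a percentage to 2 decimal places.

0.36%

With constant rates the annual real return is the same each year: (1+6.34%)/(1+5.96%) − 1 = 0.00359.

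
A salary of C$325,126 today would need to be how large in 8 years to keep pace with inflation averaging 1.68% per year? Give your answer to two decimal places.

C$371,480.48

Cumulative price-level factor: (1+1.68%)^8 ≈ 1.1425739031.
Multiplying C$325,126 by the price-level factor gives the future nominal sum.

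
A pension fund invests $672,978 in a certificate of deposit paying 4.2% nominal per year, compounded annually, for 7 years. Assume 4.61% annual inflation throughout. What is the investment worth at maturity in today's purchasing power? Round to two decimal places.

$654,730.37

Nominal value at maturity: $672,978 × (1 + 4.2%)^7 ≈ $897,583.58.
Price-level factor over 7 years: (1 + 4.61%)^7 ≈ 1.3709209545.
The maturity value deflated by that factor is the answer in today's purchasing power.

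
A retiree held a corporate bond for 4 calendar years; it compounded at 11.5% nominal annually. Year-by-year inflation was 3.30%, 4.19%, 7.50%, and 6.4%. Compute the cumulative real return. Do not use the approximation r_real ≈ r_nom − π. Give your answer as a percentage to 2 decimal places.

25.55%

Cumulative inflation factor: 1.0330 × 1.0419 × 1.0750 × 1.064 ≈ 1.23105.
Nominal growth factor: 1.54561. Real growth factor = 1.54561 / 1.23105 ≈ 1.25552.
Total real return ≈ 25.5518%.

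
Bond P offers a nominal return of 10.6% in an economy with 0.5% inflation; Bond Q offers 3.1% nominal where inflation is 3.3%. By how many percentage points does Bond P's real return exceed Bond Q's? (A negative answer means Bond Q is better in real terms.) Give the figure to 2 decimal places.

10.24

Bond P real return: 1.106/1.005 − 1 = 10.050%.
Bond Q real return: 1.031/1.033 − 1 = -0.194%.
Difference: 10.050 − (-0.194) = 10.244 pp.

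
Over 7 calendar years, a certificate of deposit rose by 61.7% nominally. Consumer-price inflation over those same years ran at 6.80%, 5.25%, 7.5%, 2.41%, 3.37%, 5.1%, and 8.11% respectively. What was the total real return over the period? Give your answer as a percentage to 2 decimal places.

11.25%

Cumulative inflation factor: 1.0680 × 1.0525 × 1.075 × 1.0241 × 1.0337 × 1.051 × 1.0811 ≈ 1.45347.
Nominal growth factor: 1.61700. Real growth factor = 1.61700 / 1.45347 ≈ 1.11251.
Total real return ≈ 11.2507%.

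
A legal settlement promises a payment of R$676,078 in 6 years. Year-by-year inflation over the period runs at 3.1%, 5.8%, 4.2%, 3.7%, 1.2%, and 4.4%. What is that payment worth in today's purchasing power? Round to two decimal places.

R$542,906.43

Price-level factor over 6 years: 1.031 × 1.058 × 1.042 × 1.037 × 1.012 × 1.044 ≈ 1.2452937818.
Purchasing power today: R$676,078 divided by that factor.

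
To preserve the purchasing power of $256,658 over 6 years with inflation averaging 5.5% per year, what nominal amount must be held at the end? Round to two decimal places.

Cumulative price-level factor: (1+5.5%)^6 ≈ 1.3788428068.
Multiplying $256,658 by the price-level factor gives the future nominal sum.

$353,891.04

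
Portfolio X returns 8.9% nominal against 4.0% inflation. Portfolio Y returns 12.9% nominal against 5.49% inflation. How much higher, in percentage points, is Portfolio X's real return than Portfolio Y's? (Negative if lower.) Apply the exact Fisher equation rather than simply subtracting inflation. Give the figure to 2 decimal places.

-2.31

Portfolio X real return: 1.089/1.040 − 1 = 4.712%.
Portfolio Y real return: 1.129/1.0549 − 1 = 7.024%.
Difference: 4.712 − 7.024 = -2.312 pp.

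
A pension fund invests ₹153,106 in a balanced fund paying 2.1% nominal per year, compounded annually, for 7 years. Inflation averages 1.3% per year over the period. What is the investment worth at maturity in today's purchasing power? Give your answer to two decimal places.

Nominal value at maturity: ₹153,106 × (1 + 2.1%)^7 ≈ ₹177,081.18.
Price-level factor over 7 years: (1 + 1.3%)^7 ≈ 1.0946269025.
Dividing the nominal maturity value by the price-level factor gives the value in today's money.

₹161,773.09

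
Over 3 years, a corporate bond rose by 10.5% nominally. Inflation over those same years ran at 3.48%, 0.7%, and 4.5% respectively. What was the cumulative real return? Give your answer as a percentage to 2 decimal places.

1.48%

Cumulative inflation factor: 1.0348 × 1.007 × 1.045 ≈ 1.08894.
Nominal growth factor: 1.10500. Real growth factor = 1.10500 / 1.08894 ≈ 1.01475.
Total real return ≈ 1.4752%.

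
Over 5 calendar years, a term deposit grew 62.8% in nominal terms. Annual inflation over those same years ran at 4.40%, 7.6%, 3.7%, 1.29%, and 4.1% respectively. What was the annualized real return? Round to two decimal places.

5.80%

Cumulative inflation factor: 1.0440 × 1.076 × 1.037 × 1.0129 × 1.041 ≈ 1.22831.
Nominal growth factor: 1.62800. Real growth factor = 1.62800 / 1.22831 ≈ 1.32540.
Annualized: 1.32540^(1/5) − 1 ≈ 0.05796.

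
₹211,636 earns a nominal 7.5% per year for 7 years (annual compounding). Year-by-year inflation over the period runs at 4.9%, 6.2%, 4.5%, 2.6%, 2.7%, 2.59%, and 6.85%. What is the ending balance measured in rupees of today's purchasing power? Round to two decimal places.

₹261,116.99

Nominal value at maturity: ₹211,636 × (1 + 7.5%)^7 ≈ ₹351,114.52.
Price-level factor over 7 years: 1.049 × 1.062 × 1.045 × 1.026 × 1.027 × 1.0259 × 1.0685 ≈ 1.3446636228.
Dividing the nominal maturity value by the price-level factor gives the value in today's money.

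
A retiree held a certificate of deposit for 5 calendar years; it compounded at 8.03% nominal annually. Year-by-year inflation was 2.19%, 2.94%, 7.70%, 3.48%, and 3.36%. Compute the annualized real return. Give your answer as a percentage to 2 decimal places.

3.96%

Cumulative inflation factor: 1.0219 × 1.0294 × 1.0770 × 1.0348 × 1.0336 ≈ 1.21176.
Nominal growth factor: 1.47137. Real growth factor = 1.47137 / 1.21176 ≈ 1.21424.
Annualized: 1.21424^(1/5) − 1 ≈ 0.03959.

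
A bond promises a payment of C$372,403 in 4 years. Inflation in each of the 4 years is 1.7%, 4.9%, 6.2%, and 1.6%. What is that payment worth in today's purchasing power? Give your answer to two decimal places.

C$323,518.04

Price-level factor over 4 years: 1.017 × 1.049 × 1.062 × 1.016 ≈ 1.1511042723.
Purchasing power today: C$372,403 divided by that factor.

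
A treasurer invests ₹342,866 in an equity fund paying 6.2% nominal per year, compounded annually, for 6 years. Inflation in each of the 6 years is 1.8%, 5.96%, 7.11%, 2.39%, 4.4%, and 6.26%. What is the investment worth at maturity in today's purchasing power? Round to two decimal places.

Nominal value at maturity: ₹342,866 × (1 + 6.2%)^6 ≈ ₹491,894.00.
Price-level factor over 6 years: 1.018 × 1.0596 × 1.0711 × 1.0239 × 1.044 × 1.0626 ≈ 1.3123437285.
The maturity value deflated by that factor is the answer in today's purchasing power.

₹374,821.01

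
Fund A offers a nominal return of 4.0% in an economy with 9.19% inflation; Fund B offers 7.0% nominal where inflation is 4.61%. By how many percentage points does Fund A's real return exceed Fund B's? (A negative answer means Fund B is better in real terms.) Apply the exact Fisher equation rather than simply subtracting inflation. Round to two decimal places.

Fund A real return: 1.040/1.0919 − 1 = -4.753%.
Fund B real return: 1.070/1.0461 − 1 = 2.285%.
Difference: -4.753 − 2.285 = -7.038 pp.

-7.04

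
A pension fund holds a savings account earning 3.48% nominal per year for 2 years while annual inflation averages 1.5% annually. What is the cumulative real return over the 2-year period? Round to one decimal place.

The annual real rate is (1+3.48%)/(1+1.5%) − 1 = 1.9507%.
Compounded over 2 years: (1 + 0.019507)^2 − 1 ≈ 0.03940.

3.9%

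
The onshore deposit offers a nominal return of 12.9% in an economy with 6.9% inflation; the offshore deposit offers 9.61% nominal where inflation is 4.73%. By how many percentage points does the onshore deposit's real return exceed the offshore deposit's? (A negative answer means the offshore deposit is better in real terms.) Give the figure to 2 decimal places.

The onshore deposit real return: 1.129/1.069 − 1 = 5.613%.
The offshore deposit real return: 1.0961/1.0473 − 1 = 4.660%.
Difference: 5.613 − 4.660 = 0.953 pp.

0.95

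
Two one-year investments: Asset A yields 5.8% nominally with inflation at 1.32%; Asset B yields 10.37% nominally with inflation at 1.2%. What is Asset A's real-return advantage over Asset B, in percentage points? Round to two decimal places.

-4.64

Asset A real return: 1.058/1.0132 − 1 = 4.422%.
Asset B real return: 1.1037/1.012 − 1 = 9.061%.
Difference: 4.422 − 9.061 = -4.639 pp.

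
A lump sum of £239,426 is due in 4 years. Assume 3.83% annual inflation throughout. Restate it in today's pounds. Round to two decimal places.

£206,006.01

Price-level factor over 4 years: (1 + 3.83%)^4 ≈ 1.1622282193.
Purchasing power today: £239,426 divided by that factor.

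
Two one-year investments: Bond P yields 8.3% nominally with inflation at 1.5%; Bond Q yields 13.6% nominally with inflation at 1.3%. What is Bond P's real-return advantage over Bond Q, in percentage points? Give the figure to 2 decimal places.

Bond P real return: 1.083/1.015 − 1 = 6.700%.
Bond Q real return: 1.136/1.013 − 1 = 12.142%.
Difference: 6.700 − 12.142 = -5.442 pp.

-5.44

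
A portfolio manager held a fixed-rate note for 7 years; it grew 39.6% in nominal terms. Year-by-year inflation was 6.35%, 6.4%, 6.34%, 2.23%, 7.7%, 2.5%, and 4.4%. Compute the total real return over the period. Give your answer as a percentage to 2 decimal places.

Cumulative inflation factor: 1.0635 × 1.064 × 1.0634 × 1.0223 × 1.077 × 1.025 × 1.044 ≈ 1.41773.
Nominal growth factor: 1.39600. Real growth factor = 1.39600 / 1.41773 ≈ 0.98467.
Total real return ≈ -1.5329%.

-1.53%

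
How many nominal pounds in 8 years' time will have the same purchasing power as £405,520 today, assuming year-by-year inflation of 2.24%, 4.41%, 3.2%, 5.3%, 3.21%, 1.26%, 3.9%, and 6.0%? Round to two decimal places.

£541,457.53

Cumulative price-level factor: 1.0224 × 1.0441 × 1.032 × 1.053 × 1.0321 × 1.0126 × 1.039 × 1.060 ≈ 1.3352178173.
The nominal amount required is £405,520 scaled up by that factor.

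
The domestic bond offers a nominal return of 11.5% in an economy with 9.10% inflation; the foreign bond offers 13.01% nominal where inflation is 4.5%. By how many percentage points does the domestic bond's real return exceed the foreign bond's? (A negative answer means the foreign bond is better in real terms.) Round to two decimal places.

The domestic bond real return: 1.115/1.0910 − 1 = 2.200%.
The foreign bond real return: 1.1301/1.045 − 1 = 8.144%.
Difference: 2.200 − 8.144 = -5.944 pp.

-5.94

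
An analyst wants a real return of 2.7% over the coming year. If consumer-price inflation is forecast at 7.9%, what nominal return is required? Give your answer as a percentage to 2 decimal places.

By the Fisher equation, 1 + r_nom = (1 + 2.7%)(1 + 7.9%) = 1.027 × 1.079 = 1.108133.
So r_nom = 10.8133%.

10.81%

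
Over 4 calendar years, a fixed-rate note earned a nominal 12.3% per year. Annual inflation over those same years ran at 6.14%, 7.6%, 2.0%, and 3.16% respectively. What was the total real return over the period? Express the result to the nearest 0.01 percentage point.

32.35%

Cumulative inflation factor: 1.0614 × 1.076 × 1.020 × 1.0316 ≈ 1.20172.
Nominal growth factor: 1.59045. Real growth factor = 1.59045 / 1.20172 ≈ 1.32348.
Total real return ≈ 32.3476%.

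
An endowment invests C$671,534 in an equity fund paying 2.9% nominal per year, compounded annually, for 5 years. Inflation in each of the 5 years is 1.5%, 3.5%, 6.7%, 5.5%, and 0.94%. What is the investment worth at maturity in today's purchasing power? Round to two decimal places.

C$649,020.34

Nominal value at maturity: C$671,534 × (1 + 2.9%)^5 ≈ C$774,720.20.
Price-level factor over 5 years: 1.015 × 1.035 × 1.067 × 1.055 × 1.0094 ≈ 1.1936763008.
The maturity value deflated by that factor is the answer in today's purchasing power.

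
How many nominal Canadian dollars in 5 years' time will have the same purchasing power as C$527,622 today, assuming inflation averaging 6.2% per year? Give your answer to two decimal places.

Cumulative price-level factor: (1+6.2%)^5 ≈ 1.3508980778.
Multiplying C$527,622 by the price-level factor gives the future nominal sum.

C$712,763.55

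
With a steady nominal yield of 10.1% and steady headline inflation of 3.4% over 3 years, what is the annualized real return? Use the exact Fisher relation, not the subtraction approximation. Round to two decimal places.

6.48%

With constant rates the annual real return is the same each year: (1+10.1%)/(1+3.4%) − 1 = 0.06480.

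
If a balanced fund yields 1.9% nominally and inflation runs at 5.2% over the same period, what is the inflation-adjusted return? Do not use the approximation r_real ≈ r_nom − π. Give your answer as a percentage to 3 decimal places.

-3.137%

Real return via the Fisher equation: (1 + 1.9%)/(1 + 5.2%) − 1 = 1.019/1.052 − 1 ≈ -0.03137.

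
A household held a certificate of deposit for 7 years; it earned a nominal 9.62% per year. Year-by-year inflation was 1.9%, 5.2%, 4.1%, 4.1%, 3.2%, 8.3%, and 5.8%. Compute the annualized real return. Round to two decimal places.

4.76%

Cumulative inflation factor: 1.019 × 1.052 × 1.041 × 1.041 × 1.032 × 1.083 × 1.058 ≈ 1.37368.
Nominal growth factor: 1.90208. Real growth factor = 1.90208 / 1.37368 ≈ 1.38466.
Annualized: 1.38466^(1/7) − 1 ≈ 0.04759.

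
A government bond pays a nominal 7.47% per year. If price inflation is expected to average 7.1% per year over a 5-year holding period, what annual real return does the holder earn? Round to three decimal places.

0.345%

With constant rates the annual real return is the same each year: (1+7.47%)/(1+7.1%) − 1 = 0.00345.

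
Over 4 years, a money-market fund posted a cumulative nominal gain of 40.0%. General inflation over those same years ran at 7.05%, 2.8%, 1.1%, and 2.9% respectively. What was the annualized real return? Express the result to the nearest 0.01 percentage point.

5.16%

Cumulative inflation factor: 1.0705 × 1.028 × 1.011 × 1.029 ≈ 1.14484.
Nominal growth factor: 1.40000. Real growth factor = 1.40000 / 1.14484 ≈ 1.22287.
Annualized: 1.22287^(1/4) − 1 ≈ 0.05159.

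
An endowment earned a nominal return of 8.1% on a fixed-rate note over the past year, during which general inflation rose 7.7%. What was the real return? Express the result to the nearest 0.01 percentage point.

Real return via the Fisher equation: (1 + 8.1%)/(1 + 7.7%) − 1 = 1.081/1.077 − 1 ≈ 0.00371.

0.37%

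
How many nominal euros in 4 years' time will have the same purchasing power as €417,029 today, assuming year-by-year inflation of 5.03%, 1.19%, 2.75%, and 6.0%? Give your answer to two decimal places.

Cumulative price-level factor: 1.0503 × 1.0119 × 1.0275 × 1.060 ≈ 1.1575470625.
The nominal amount required is €417,029 scaled up by that factor.

€482,730.69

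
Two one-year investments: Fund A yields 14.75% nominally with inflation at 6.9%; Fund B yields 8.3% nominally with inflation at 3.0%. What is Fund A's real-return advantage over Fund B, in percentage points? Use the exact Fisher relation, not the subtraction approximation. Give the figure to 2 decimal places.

Fund A real return: 1.1475/1.069 − 1 = 7.343%.
Fund B real return: 1.083/1.030 − 1 = 5.146%.
Difference: 7.343 − 5.146 = 2.197 pp.

2.20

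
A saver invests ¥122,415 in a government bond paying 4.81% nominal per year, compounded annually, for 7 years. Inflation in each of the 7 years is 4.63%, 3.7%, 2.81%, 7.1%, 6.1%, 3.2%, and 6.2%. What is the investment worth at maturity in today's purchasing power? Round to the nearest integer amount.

Nominal value at maturity: ¥122,415 × (1 + 4.81%)^7 ≈ ¥170,080.
Price-level factor over 7 years: 1.0463 × 1.037 × 1.0281 × 1.071 × 1.061 × 1.032 × 1.062 ≈ 1.3892468145.
Dividing the nominal maturity value by the price-level factor gives the value in today's money.

¥122,426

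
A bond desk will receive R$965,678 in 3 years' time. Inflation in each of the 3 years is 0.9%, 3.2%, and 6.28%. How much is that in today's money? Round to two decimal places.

R$872,589.39

Price-level factor over 3 years: 1.009 × 1.032 × 1.0628 = 1.1066808864.
Purchasing power today: R$965,678 divided by that factor.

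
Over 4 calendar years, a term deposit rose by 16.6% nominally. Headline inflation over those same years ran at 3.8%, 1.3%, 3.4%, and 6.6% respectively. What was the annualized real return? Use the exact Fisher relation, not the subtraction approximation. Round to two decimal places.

0.15%

Cumulative inflation factor: 1.038 × 1.013 × 1.034 × 1.066 ≈ 1.15900.
Nominal growth factor: 1.16600. Real growth factor = 1.16600 / 1.15900 ≈ 1.00604.
Annualized: 1.00604^(1/4) − 1 ≈ 0.00151.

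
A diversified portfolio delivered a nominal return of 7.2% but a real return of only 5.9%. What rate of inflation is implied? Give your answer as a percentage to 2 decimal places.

From (1+r_nom) = (1+r_real)(1+π), we get 1+π = (1 + 7.2%)/(1 + 5.9%) = 1.072/1.059 ≈ 1.01228.
So π ≈ 1.2276%.

1.23%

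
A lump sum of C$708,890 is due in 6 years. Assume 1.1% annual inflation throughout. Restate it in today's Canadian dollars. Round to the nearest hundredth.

Price-level factor over 6 years: (1 + 1.1%)^6 ≈ 1.0678418406.
Purchasing power today: C$708,890 divided by that factor.

C$663,852.99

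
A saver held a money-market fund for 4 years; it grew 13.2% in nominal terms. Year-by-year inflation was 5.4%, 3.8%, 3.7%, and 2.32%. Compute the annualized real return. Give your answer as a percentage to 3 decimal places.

-0.627%

Cumulative inflation factor: 1.054 × 1.038 × 1.037 × 1.0232 ≈ 1.16085.
Nominal growth factor: 1.13200. Real growth factor = 1.13200 / 1.16085 ≈ 0.97514.
Annualized: 0.97514^(1/4) − 1 ≈ -0.00627.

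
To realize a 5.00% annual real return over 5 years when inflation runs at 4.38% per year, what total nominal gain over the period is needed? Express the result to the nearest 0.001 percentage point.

Required annual nominal rate: (1+5.00%)(1+4.38%) − 1 = 9.599%.
Cumulative over 5 years: (1 + 0.09599)^5 − 1 ≈ 0.58137.

58.137%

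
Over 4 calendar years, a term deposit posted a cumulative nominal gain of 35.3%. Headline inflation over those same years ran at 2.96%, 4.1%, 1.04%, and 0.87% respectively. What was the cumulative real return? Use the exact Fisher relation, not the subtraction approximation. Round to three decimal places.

23.858%

Cumulative inflation factor: 1.0296 × 1.041 × 1.0104 × 1.0087 ≈ 1.09238.
Nominal growth factor: 1.35300. Real growth factor = 1.35300 / 1.09238 ≈ 1.23858.
Total real return ≈ 23.8577%.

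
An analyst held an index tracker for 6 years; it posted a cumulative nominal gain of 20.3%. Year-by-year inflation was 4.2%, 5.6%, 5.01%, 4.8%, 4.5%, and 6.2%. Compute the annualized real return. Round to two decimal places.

Cumulative inflation factor: 1.042 × 1.056 × 1.0501 × 1.048 × 1.045 × 1.062 ≈ 1.34389.
Nominal growth factor: 1.20300. Real growth factor = 1.20300 / 1.34389 ≈ 0.89516.
Annualized: 0.89516^(1/6) − 1 ≈ -0.01829.

-1.83%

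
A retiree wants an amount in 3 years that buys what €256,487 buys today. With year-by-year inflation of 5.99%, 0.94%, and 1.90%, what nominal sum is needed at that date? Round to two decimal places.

Cumulative price-level factor: 1.0599 × 1.0094 × 1.0190 ≈ 1.0901904581.
Multiplying €256,487 by the price-level factor gives the future nominal sum.

€279,619.68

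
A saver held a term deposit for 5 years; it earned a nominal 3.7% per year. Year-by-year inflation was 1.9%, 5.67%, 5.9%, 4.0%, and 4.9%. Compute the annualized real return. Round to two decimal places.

-0.73%

Cumulative inflation factor: 1.019 × 1.0567 × 1.059 × 1.040 × 1.049 ≈ 1.24403.
Nominal growth factor: 1.19921. Real growth factor = 1.19921 / 1.24403 ≈ 0.96397.
Annualized: 0.96397^(1/5) − 1 ≈ -0.00731.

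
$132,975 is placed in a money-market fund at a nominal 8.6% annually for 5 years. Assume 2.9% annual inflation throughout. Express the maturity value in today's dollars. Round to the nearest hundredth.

Nominal value at maturity: $132,975 × (1 + 8.6%)^5 ≈ $200,871.87.
Price-level factor over 5 years: (1 + 2.9%)^5 ≈ 1.1536574469.
Dividing the nominal maturity value by the price-level factor gives the value in today's money.

$174,117.43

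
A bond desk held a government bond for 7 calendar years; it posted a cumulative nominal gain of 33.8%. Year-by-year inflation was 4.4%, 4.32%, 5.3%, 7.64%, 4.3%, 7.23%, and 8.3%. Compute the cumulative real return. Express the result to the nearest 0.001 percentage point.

-10.514%

Cumulative inflation factor: 1.044 × 1.0432 × 1.053 × 1.0764 × 1.043 × 1.0723 × 1.083 ≈ 1.49520.
Nominal growth factor: 1.33800. Real growth factor = 1.33800 / 1.49520 ≈ 0.89486.
Total real return ≈ -10.5136%.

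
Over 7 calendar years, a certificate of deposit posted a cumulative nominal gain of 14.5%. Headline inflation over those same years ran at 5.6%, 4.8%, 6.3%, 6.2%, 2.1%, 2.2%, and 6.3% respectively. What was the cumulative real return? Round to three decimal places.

Cumulative inflation factor: 1.056 × 1.048 × 1.063 × 1.062 × 1.021 × 1.022 × 1.063 ≈ 1.38578.
Nominal growth factor: 1.14500. Real growth factor = 1.14500 / 1.38578 ≈ 0.82625.
Total real return ≈ -17.3748%.

-17.375%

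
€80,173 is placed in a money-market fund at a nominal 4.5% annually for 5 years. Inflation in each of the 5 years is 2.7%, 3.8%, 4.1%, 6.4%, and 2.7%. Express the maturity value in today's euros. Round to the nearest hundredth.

€82,390.85

Nominal value at maturity: €80,173 × (1 + 4.5%)^5 ≈ €99,910.14.
Price-level factor over 5 years: 1.027 × 1.038 × 1.041 × 1.064 × 1.027 ≈ 1.2126363937.
Dividing the nominal maturity value by the price-level factor gives the value in today's money.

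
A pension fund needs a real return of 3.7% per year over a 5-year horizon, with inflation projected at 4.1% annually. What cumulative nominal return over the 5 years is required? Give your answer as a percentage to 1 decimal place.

46.6%

Required annual nominal rate: (1+3.7%)(1+4.1%) − 1 = 7.9517%.
Cumulative over 5 years: (1 + 0.079517)^5 − 1 ≈ 0.46605.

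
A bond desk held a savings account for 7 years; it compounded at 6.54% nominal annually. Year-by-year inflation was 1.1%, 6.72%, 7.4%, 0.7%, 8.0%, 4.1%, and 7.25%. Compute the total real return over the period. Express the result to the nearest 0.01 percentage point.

10.74%

Cumulative inflation factor: 1.011 × 1.0672 × 1.074 × 1.007 × 1.080 × 1.041 × 1.0725 ≈ 1.40703.
Nominal growth factor: 1.55808. Real growth factor = 1.55808 / 1.40703 ≈ 1.10735.
Total real return ≈ 10.7354%.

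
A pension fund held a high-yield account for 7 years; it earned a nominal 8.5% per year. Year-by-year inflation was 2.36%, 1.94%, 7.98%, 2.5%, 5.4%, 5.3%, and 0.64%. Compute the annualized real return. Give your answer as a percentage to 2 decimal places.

Cumulative inflation factor: 1.0236 × 1.0194 × 1.0798 × 1.025 × 1.054 × 1.053 × 1.0064 ≈ 1.28998.
Nominal growth factor: 1.77014. Real growth factor = 1.77014 / 1.28998 ≈ 1.37223.
Annualized: 1.37223^(1/7) − 1 ≈ 0.04624.

4.62%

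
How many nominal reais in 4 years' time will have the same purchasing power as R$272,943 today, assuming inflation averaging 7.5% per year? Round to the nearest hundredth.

R$364,506.95

Cumulative price-level factor: (1+7.5%)^4 ≈ 1.3354691406.
The nominal amount required is R$272,943 scaled up by that factor.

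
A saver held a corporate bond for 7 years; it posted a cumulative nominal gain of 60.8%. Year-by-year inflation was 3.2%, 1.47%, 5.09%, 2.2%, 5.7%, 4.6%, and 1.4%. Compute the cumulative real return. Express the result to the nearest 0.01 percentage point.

Cumulative inflation factor: 1.032 × 1.0147 × 1.0509 × 1.022 × 1.057 × 1.046 × 1.014 ≈ 1.26088.
Nominal growth factor: 1.60800. Real growth factor = 1.60800 / 1.26088 ≈ 1.27530.
Total real return ≈ 27.5298%.

27.53%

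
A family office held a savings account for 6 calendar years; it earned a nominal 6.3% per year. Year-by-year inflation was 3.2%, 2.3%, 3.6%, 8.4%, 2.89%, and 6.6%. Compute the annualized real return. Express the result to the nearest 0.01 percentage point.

1.75%

Cumulative inflation factor: 1.032 × 1.023 × 1.036 × 1.084 × 1.0289 × 1.066 ≈ 1.30039.
Nominal growth factor: 1.44278. Real growth factor = 1.44278 / 1.30039 ≈ 1.10949.
Annualized: 1.10949^(1/6) − 1 ≈ 0.01747.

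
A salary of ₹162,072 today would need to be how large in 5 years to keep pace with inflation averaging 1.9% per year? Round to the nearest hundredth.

₹178,065.14

Cumulative price-level factor: (1+1.9%)^5 ≈ 1.0986792441.
Multiplying ₹162,072 by the price-level factor gives the future nominal sum.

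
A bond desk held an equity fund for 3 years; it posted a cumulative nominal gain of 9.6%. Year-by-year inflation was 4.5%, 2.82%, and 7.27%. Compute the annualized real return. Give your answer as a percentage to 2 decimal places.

-1.66%

Cumulative inflation factor: 1.045 × 1.0282 × 1.0727 ≈ 1.15258.
Nominal growth factor: 1.09600. Real growth factor = 1.09600 / 1.15258 ≈ 0.95091.
Annualized: 0.95091^(1/3) − 1 ≈ -0.01664.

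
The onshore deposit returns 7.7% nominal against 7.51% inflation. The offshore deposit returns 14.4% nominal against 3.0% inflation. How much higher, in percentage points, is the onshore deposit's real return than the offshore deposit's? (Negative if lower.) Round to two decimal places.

The onshore deposit real return: 1.077/1.0751 − 1 = 0.177%.
The offshore deposit real return: 1.144/1.030 − 1 = 11.068%.
Difference: 0.177 − 11.068 = -10.891 pp.

-10.89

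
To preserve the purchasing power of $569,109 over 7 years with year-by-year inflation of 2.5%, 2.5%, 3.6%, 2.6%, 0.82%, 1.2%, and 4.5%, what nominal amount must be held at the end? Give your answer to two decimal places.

$677,631.83

Cumulative price-level factor: 1.025 × 1.025 × 1.036 × 1.026 × 1.0082 × 1.012 × 1.045 ≈ 1.1906890042.
Multiplying $569,109 by the price-level factor gives the future nominal sum.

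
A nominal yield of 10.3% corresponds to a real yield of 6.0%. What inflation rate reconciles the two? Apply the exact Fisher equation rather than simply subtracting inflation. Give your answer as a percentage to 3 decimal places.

4.057%

From (1+r_nom) = (1+r_real)(1+π), we get 1+π = (1 + 10.3%)/(1 + 6.0%) = 1.103/1.060 ≈ 1.04057.
So π ≈ 4.0566%.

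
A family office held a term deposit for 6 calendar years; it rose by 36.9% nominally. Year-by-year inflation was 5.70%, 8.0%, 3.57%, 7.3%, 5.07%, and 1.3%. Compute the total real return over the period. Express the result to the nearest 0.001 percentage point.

1.387%

Cumulative inflation factor: 1.0570 × 1.080 × 1.0357 × 1.073 × 1.0507 × 1.013 ≈ 1.35027.
Nominal growth factor: 1.36900. Real growth factor = 1.36900 / 1.35027 ≈ 1.01387.
Total real return ≈ 1.3871%.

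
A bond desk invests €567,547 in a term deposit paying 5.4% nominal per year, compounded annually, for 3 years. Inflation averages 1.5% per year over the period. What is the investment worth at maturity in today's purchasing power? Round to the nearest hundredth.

€635,514.61

Nominal value at maturity: €567,547 × (1 + 5.4%)^3 ≈ €664,543.88.
Price-level factor over 3 years: (1 + 1.5%)^3 = 1.045678375.
Dividing the nominal maturity value by the price-level factor gives the value in today's money.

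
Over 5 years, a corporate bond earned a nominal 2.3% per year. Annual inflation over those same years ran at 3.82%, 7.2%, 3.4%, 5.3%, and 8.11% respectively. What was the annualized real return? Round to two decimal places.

Cumulative inflation factor: 1.0382 × 1.072 × 1.034 × 1.053 × 1.0811 ≈ 1.31006.
Nominal growth factor: 1.12041. Real growth factor = 1.12041 / 1.31006 ≈ 0.85524.
Annualized: 0.85524^(1/5) − 1 ≈ -0.03079.

-3.08%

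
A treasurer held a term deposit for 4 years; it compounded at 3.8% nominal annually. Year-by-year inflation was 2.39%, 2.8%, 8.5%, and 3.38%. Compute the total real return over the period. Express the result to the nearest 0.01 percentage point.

-1.67%

Cumulative inflation factor: 1.0239 × 1.028 × 1.085 × 1.0338 ≈ 1.18064.
Nominal growth factor: 1.16089. Real growth factor = 1.16089 / 1.18064 ≈ 0.98327.
Total real return ≈ -1.6731%.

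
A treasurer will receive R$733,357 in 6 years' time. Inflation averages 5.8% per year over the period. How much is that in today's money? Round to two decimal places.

Price-level factor over 6 years: (1 + 5.8%)^6 ≈ 1.4025359636.
Purchasing power today: R$733,357 divided by that factor.

R$522,879.28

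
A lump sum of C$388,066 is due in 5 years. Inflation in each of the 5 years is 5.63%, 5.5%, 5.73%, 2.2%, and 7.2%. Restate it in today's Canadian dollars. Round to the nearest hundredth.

Price-level factor over 5 years: 1.0563 × 1.055 × 1.0573 × 1.022 × 1.072 ≈ 1.2908734031.
Purchasing power today: C$388,066 divided by that factor.

C$300,622.82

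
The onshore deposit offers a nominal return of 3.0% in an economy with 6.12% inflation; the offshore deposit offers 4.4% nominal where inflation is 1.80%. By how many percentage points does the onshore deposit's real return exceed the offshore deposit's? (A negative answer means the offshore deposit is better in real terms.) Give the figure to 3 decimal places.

-5.494

The onshore deposit real return: 1.030/1.0612 − 1 = -2.9401%.
The offshore deposit real return: 1.044/1.0180 − 1 = 2.5540%.
Difference: -2.9401 − 2.5540 = -5.4941 pp.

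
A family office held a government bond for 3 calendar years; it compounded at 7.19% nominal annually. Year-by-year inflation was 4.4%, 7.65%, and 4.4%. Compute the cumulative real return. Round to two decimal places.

Cumulative inflation factor: 1.044 × 1.0765 × 1.044 ≈ 1.17332.
Nominal growth factor: 1.23158. Real growth factor = 1.23158 / 1.17332 ≈ 1.04966.
Total real return ≈ 4.9658%.

4.97%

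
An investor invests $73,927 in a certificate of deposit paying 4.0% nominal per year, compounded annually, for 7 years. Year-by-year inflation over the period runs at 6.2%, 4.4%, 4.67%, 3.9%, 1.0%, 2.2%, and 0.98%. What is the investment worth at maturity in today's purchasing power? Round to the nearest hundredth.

Nominal value at maturity: $73,927 × (1 + 4.0%)^7 ≈ $97,282.89.
Price-level factor over 7 years: 1.062 × 1.044 × 1.0467 × 1.039 × 1.010 × 1.022 × 1.0098 ≈ 1.2568123021.
Dividing the nominal maturity value by the price-level factor gives the value in today's money.

$77,404.47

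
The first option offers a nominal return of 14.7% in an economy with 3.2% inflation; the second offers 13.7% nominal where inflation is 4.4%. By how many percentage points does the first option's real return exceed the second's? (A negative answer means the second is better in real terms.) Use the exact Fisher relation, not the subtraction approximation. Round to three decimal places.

2.235

The first option real return: 1.147/1.032 − 1 = 11.1434%.
The second real return: 1.137/1.044 − 1 = 8.9080%.
Difference: 11.1434 − 8.9080 = 2.2354 pp.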